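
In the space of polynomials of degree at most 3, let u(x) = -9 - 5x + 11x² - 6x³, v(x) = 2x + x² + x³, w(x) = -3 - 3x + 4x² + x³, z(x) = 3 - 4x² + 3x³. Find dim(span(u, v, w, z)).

Represent each element by its coordinate vector in ℝ⁴.
Apply Gaussian elimination to the matrix whose rows are u, v, w, z.
Exactly 3 pivots survive; hence the rank is 3.

3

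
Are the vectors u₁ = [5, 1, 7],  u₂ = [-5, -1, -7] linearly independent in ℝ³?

Place the vectors as rows of a 2×3 matrix and reduce to echelon form.
The reduction yields 1 nonzero row, so the rank is 1.
Since rank 1 < 2, the set is linearly dependent.

linearly dependent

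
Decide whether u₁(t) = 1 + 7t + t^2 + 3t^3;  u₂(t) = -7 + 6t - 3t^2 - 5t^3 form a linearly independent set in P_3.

Take coordinates with respect to the standard basis {1, t, …, t^3}.
Row-reduce the matrix whose columns are u₁, u₂.
The reduction yields 2 nonzero rows, so the rank is 2.
Since rank = 2 (the number of vectors), the set is linearly independent.

linearly independent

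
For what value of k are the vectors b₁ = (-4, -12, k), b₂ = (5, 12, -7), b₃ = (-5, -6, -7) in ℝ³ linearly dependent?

The set is linearly dependent precisely when det[b₁; b₂; b₃] = 0.
Expanding, det = 30*k - 336.
Setting this to zero gives k = 56/5.

k = 56/5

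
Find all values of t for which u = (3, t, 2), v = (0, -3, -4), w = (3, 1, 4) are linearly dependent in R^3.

t = -1/2

The vectors are dependent exactly when the determinant of the matrix with rows u, v, w vanishes.
The determinant works out to -12*t - 6.
Solving -12*t - 6 = 0 yields t = -1/2.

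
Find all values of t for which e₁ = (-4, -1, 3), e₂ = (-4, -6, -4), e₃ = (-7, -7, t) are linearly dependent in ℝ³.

t = -21/10

Dependence holds iff the 3×3 matrix [e₁ e₂ e₃] is singular.
The determinant works out to 20*t + 42.
Solving 20*t + 42 = 0 yields t = -21/10.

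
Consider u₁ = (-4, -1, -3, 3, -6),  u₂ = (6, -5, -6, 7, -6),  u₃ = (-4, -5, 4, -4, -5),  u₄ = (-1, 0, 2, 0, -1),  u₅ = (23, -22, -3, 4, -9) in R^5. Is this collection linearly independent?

linearly dependent

Row-reduce the matrix whose columns are u₁, u₂, u₃, u₄, u₅.
The reduction yields 4 nonzero rows, so the rank is 4.
Since rank 4 < 5, the set is linearly dependent.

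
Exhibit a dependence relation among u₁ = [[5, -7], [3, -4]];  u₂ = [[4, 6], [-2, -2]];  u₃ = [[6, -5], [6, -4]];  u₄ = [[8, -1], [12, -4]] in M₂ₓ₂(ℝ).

2u₁ - 3u₃ + u₄ = 0

Write each element as a vector in ℝ⁴ using {E₁₁, E₁₂, E₂₁, E₂₂}.
Row-reduce the matrix with u₁, u₂, u₃, u₄ as columns; the null space gives the coefficients.
The free variable yields coefficients (2, 0, -3, 1) (any nonzero multiple also works).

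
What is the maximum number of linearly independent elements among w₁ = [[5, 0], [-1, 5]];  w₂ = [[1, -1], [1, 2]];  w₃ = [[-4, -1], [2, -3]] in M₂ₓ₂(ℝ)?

Represent each element by its coordinate vector in ℝ⁴.
Row-reduce the 3×4 matrix with these as rows.
There are 2 pivot columns, so rank = 2.

2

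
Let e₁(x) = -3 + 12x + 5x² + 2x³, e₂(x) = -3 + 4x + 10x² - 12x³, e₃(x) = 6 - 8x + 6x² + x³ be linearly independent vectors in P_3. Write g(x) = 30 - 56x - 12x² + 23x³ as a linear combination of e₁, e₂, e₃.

Identify each element with its coordinate vector in ℝ⁴ via {1, x, …, x³}.
Write g = a₁e₁ + … + a₃e₃ and equate components.
Back-substitution yields (a₁, a₂, a₃) = (-2, -2, 3).

g = -2e₁ - 2e₂ + 3e₃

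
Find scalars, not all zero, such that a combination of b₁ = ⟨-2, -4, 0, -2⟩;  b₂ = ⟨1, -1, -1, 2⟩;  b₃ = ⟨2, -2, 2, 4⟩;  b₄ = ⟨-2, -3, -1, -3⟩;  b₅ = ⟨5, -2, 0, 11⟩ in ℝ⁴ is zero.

2b₁ + 3b₂ - 3b₄ - b₅ = 0

Write the vectors as columns of a matrix and find a nonzero vector in its null space.
The free variable yields coefficients (2, 3, 0, -3, -1) (any nonzero multiple also works).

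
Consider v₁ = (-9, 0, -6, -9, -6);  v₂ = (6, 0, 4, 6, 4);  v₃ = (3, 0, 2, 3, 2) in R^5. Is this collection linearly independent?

Row-reduce the matrix whose columns are v₁, v₂, v₃.
The reduction yields 1 nonzero row, so the rank is 1.
Since rank 1 < 3, the set is linearly dependent.
Indeed 2v₁ + 3v₂ = 0.

linearly dependent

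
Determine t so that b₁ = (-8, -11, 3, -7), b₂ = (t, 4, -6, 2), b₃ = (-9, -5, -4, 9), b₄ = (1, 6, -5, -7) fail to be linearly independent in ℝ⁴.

t = -2

The set is linearly dependent precisely when det[b₁; b₂; b₃; b₄] = 0.
Expanding, det = 1089*t + 2178.
Solving 1089*t + 2178 = 0 yields t = -2.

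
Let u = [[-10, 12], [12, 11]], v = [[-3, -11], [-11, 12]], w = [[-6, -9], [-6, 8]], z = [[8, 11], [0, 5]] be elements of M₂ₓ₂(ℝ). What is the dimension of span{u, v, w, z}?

Represent each element by its coordinate vector in ℝ⁴.
Put the 4×4 matrix [u|v|w|z] into echelon form.
The echelon form has 4 nonzero rows, so the rank is 4.

4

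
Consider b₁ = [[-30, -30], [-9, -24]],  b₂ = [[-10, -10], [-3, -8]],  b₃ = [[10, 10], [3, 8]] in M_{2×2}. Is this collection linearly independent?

Take coordinates with respect to the standard basis {E₁₁, E₁₂, E₂₁, E₂₂}.
Row-reduce the matrix whose columns are b₁, b₂, b₃.
The reduction yields 1 nonzero row, so the rank is 1.
Since rank 1 < 3, the set is linearly dependent.

linearly dependent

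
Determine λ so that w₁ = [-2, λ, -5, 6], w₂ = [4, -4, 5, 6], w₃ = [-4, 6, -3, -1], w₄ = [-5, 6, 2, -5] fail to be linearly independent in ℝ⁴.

Dependence holds iff the 4×4 matrix [w₁ w₂ w₃ w₄] is singular.
Expanding, det = 145*λ - 812.
Setting this to zero gives λ = 28/5.

λ = 28/5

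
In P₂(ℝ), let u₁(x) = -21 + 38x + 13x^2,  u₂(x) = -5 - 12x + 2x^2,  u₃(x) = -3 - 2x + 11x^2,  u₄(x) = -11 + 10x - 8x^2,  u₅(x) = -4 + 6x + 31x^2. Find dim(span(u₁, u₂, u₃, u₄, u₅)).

dim = 3

Pass to coordinate vectors with respect to the basis {1, x, x^2}.
Apply Gaussian elimination to the matrix whose rows are u₁, u₂, u₃, u₄, u₅.
There are 3 pivot columns, so rank = 3.
(With 5 elements in a 3-dimensional space the rank is at most 3.)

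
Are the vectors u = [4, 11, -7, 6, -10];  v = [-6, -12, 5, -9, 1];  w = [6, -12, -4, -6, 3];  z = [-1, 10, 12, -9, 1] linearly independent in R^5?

linearly independent

Place the vectors as rows of a 4×5 matrix and reduce to echelon form.
The reduction yields 4 nonzero rows, so the rank is 4.
Since rank = 4 (the number of vectors), the set is linearly independent.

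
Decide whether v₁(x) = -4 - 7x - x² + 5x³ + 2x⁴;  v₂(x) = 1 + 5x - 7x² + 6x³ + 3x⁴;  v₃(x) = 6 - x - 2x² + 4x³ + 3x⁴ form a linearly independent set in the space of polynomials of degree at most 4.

linearly independent

Take coordinates with respect to the standard basis {1, x, …, x⁴}.
Place the vectors as rows of a 3×5 matrix and reduce to echelon form.
The reduction yields 3 nonzero rows, so the rank is 3.
Since rank = 3 (the number of vectors), the set is linearly independent.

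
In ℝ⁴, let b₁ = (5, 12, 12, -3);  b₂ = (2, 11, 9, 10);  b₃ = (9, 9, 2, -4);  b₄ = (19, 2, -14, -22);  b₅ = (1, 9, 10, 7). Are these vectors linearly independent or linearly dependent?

There are 5 vectors in a 4-dimensional space, so they cannot be linearly independent.

linearly dependent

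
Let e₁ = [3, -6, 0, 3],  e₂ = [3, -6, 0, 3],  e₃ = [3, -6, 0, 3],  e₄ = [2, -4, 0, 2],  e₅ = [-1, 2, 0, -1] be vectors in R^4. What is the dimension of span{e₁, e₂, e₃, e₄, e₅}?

dim = 1

Put the 4×5 matrix [e₁|e₂|e₃|e₄|e₅] into echelon form.
Exactly 1 pivot survives; hence the rank is 1.
(With 5 elements in a 4-dimensional space the rank is at most 4.)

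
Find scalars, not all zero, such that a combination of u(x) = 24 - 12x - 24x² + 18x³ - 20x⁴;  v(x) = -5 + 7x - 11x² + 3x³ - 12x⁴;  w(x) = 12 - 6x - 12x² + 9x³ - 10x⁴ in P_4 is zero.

u - 2w = 0

Take coordinates with respect to {1, x, …, x⁴}.
Solve the homogeneous system with u, v, w as columns by row-reducing the coefficient matrix.
A generator of the null space is (1, 0, -2).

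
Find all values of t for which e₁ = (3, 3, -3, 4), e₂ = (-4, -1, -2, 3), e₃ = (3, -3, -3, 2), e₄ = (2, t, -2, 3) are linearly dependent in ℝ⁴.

The vectors are dependent exactly when the determinant of the matrix with rows e₁, e₂, e₃, e₄ vanishes.
Cofactor expansion gives det = 36*t - 108.
Setting this to zero gives t = 3.

t = 3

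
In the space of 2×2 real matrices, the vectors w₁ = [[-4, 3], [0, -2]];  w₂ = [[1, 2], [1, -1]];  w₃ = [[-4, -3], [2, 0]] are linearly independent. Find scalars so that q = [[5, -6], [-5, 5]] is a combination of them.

q = -w₁ - 3w₂ - w₃

Take coordinate vectors relative to {E₁₁, E₁₂, E₂₁, E₂₂}.
Write q = α₁w₁ + … + α₃w₃ and equate components.
Back-substitution yields (α₁, α₂, α₃) = (-1, -3, -1).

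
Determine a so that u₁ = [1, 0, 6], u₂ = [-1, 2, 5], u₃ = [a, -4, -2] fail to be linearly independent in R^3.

Place the vectors as rows of a 3×3 matrix; dependence ⇔ determinant zero.
Cofactor expansion gives det = 40 - 12*a.
Setting this to zero gives a = 10/3.

a = 10/3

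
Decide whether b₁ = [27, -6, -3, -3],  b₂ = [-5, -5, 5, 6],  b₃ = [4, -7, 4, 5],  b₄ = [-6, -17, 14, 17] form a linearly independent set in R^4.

Place the vectors as rows of a 4×4 matrix and reduce to echelon form.
The reduction yields 2 nonzero rows, so the rank is 2.
Since rank 2 < 4, the set is linearly dependent.
Indeed b₁ + 3b₂ - 3b₃ = 0.

linearly dependent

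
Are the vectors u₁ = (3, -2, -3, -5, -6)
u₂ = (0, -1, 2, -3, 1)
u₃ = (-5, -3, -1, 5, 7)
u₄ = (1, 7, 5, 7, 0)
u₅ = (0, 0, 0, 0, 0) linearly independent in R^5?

One of the vectors is the zero vector, so the set is linearly dependent.

linearly dependent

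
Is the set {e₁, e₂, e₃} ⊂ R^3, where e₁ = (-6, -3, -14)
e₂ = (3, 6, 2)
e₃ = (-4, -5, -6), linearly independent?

Row-reduce the matrix whose columns are e₁, e₂, e₃.
The reduction yields 2 nonzero rows, so the rank is 2.
Since rank 2 < 3, the set is linearly dependent.
Indeed e₁ - 2e₂ - 3e₃ = 0.

linearly dependent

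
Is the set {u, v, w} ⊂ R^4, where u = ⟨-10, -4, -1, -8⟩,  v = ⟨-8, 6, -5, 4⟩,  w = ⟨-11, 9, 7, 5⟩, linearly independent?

linearly independent

Row-reduce the matrix whose columns are u, v, w.
The reduction yields 3 nonzero rows, so the rank is 3.
Since rank = 3 (the number of vectors), the set is linearly independent.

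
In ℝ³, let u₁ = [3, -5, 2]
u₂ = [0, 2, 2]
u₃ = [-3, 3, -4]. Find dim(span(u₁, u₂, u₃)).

2

Row-reduce the 3×3 matrix with these as rows.
There are 2 pivot columns, so rank = 2.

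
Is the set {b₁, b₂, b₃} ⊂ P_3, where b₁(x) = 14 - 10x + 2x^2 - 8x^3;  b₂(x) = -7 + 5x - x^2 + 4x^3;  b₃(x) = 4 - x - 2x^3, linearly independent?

linearly dependent

Take coordinates with respect to the standard basis {1, x, …, x^3}.
One vector is a scalar multiple of another, so the set is dependent.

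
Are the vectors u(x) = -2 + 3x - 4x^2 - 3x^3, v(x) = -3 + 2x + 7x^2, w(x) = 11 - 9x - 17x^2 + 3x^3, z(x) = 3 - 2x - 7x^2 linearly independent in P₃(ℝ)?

linearly dependent

Write each element as a coordinate vector in ℝ⁴ using {1, x, …, x^3}.
The matrix [u|v|w|z] has determinant 0.
A zero determinant means the columns are linearly dependent.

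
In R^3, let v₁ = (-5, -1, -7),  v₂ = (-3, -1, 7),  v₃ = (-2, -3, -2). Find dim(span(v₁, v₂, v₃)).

dim = 3

Row-reduce the 3×3 matrix with these as rows.
The echelon form has 3 nonzero rows, so the rank is 3.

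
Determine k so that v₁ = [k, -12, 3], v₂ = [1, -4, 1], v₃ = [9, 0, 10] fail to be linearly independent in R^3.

k = 3

Dependence holds iff the 3×3 matrix [v₁ v₂ v₃] is singular.
The determinant works out to 120 - 40*k.
Solving 120 - 40*k = 0 yields k = 3.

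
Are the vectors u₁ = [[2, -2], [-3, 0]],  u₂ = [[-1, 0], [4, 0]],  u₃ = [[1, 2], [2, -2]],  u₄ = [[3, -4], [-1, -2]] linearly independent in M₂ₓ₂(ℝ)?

Take coordinates with respect to the standard basis {E₁₁, E₁₂, E₂₁, E₂₂}.
Form the 4×4 matrix with these as columns; its determinant is 40.
A nonzero determinant means the columns are linearly independent.

linearly independent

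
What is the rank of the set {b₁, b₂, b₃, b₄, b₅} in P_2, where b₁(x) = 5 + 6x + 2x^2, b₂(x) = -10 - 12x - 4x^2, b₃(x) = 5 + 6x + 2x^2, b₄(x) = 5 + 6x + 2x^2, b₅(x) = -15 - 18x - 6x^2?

Pass to coordinate vectors with respect to the basis {1, x, x^2}.
Row-reduce the 5×3 matrix with these as rows.
Reduction leaves 1 leading entry, giving rank 1.
(With 5 elements in a 3-dimensional space the rank is at most 3.)

rank 1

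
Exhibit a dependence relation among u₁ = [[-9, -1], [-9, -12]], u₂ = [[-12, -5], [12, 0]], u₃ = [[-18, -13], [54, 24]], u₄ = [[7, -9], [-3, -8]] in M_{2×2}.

2u₁ - 3u₂ + u₃ = 0

Pass to coordinate vectors relative to the basis {E₁₁, E₁₂, E₂₁, E₂₂}.
Write the vectors as columns of a matrix and find a nonzero vector in its null space.
A generator of the null space is (2, -3, 1, 0).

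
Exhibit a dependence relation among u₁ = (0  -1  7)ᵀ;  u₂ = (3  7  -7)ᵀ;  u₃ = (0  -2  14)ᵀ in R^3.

Write the vectors as columns of a matrix and find a nonzero vector in its null space.
One solution (up to scaling) is (2, 0, -1).

2u₁ - u₃ = 0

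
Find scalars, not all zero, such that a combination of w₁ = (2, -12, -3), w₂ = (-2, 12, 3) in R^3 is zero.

w₁ + w₂ = 0

Write the vectors as columns of a matrix and find a nonzero vector in its null space.
One solution (up to scaling) is (1, 1).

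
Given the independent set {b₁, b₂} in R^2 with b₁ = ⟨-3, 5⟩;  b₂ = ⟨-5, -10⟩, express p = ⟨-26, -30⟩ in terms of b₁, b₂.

p = 2b₁ + 4b₂

Write p = α₁b₁ + α₂b₂ and equate components.
Row-reducing the augmented matrix gives the unique coefficients (α₁, α₂) = (2, 4).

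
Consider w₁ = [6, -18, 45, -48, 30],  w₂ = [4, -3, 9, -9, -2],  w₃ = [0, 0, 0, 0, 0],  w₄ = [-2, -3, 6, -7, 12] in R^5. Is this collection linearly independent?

linearly dependent

One of the vectors is the zero vector, so the set is linearly dependent.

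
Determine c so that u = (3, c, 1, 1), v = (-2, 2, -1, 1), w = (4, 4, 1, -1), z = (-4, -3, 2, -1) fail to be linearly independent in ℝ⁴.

Dependence holds iff the 4×4 matrix [u v w z] is singular.
Cofactor expansion gives det = 102 - 2*c.
Setting this to zero gives c = 51.

c = 51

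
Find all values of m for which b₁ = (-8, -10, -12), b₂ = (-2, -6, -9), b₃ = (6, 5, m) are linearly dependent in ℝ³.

m = 33/7

Dependence holds iff the 3×3 matrix [b₁ b₂ b₃] is singular.
The determinant works out to 28*m - 132.
This vanishes exactly when m = 33/7.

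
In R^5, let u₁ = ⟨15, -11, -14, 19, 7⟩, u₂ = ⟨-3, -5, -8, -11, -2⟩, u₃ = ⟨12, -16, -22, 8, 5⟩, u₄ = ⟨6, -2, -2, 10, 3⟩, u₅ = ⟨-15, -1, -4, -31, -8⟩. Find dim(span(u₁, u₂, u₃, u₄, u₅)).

Form the matrix with u₁, u₂, u₃, u₄, u₅ as columns and reduce.
The echelon form has 2 nonzero rows, so the rank is 2.

dim = 2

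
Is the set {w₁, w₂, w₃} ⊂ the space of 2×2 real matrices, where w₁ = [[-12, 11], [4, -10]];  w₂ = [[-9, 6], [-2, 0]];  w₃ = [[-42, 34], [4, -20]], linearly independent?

linearly dependent

Take coordinates with respect to the standard basis {E₁₁, E₁₂, E₂₁, E₂₂}.
Row-reduce the matrix whose columns are w₁, w₂, w₃.
The reduction yields 2 nonzero rows, so the rank is 2.
Since rank 2 < 3, the set is linearly dependent.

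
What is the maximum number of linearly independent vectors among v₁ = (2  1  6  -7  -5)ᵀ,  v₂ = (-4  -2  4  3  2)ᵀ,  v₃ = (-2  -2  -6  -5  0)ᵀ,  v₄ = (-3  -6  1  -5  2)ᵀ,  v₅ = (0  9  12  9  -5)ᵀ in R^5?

Put the 5×5 matrix [v₁|v₂|v₃|v₄|v₅] into echelon form.
There are 4 pivot columns, so rank = 4.

4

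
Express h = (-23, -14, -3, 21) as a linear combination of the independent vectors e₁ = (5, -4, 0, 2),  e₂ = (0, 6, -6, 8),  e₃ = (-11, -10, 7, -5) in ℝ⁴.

h = 2e₁ + 4e₂ + 3e₃

Solve the system with e₁, e₂, e₃ as columns and h as the right-hand side.
Back-substitution yields (α₁, α₂, α₃) = (2, 4, 3).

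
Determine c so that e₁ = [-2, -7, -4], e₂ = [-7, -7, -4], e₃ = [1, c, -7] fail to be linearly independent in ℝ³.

c = -49/4

Place the vectors as rows of a 3×3 matrix; dependence ⇔ determinant zero.
Expanding, det = 20*c + 245.
This vanishes exactly when c = -49/4.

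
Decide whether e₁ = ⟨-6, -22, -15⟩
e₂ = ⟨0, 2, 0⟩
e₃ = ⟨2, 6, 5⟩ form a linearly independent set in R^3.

linearly dependent

Place the vectors as rows of a 3×3 matrix and reduce to echelon form.
The reduction yields 2 nonzero rows, so the rank is 2.
Since rank 2 < 3, the set is linearly dependent.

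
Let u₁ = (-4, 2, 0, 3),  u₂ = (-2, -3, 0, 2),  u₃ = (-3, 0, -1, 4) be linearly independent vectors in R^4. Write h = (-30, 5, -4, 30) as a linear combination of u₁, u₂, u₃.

h = 4u₁ + u₂ + 4u₃

Set up the augmented matrix [u₁ | u₂ | u₃ | h] and row-reduce.
Row-reducing the augmented matrix gives the unique coefficients (c₁, c₂, c₃) = (4, 1, 4).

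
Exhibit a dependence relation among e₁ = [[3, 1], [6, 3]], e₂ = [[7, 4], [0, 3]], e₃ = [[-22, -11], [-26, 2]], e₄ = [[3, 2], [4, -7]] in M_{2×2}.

Take coordinates with respect to {E₁₁, E₁₂, E₂₁, E₂₂}.
Row-reduce the matrix with e₁, e₂, e₃, e₄ as columns; the null space gives the coefficients.
The free variable yields coefficients (3, 1, 1, 2) (any nonzero multiple also works).

3e₁ + e₂ + e₃ + 2e₄ = 0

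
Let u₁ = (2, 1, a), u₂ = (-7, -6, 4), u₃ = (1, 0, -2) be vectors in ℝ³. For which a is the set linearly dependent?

Dependence holds iff the 3×3 matrix [u₁ u₂ u₃] is singular.
Expanding, det = 6*a + 14.
Solving 6*a + 14 = 0 yields a = -7/3.

a = -7/3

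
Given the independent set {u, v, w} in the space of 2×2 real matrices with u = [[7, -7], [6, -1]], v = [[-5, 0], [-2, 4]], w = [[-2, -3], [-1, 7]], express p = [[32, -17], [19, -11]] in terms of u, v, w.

p = 2u - 4v + w

Take coordinate vectors relative to {E₁₁, E₁₂, E₂₁, E₂₂}.
Solve the system with u, v, w as columns and p as the right-hand side.
Row-reducing the augmented matrix gives the unique coefficients (c₁, c₂, c₃) = (2, -4, 1).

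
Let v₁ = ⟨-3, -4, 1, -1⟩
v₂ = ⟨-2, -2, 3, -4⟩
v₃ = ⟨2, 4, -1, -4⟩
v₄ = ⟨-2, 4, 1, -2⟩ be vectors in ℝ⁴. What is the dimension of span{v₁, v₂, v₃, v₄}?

Put the 4×4 matrix [v₁|v₂|v₃|v₄] into echelon form.
The echelon form has 4 nonzero rows, so the rank is 4.

4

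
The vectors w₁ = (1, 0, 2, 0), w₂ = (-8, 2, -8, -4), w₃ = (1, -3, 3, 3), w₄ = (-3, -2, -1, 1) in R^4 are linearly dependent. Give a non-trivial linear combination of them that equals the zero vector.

w₂ + 2w₃ - 2w₄ = 0

Solve the homogeneous system with w₁, w₂, w₃, w₄ as columns by row-reducing the coefficient matrix.
A generator of the null space is (0, 1, 2, -2).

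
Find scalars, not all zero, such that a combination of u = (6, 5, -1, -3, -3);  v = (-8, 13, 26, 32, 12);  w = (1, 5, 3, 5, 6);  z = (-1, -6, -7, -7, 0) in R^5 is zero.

Row-reduce the matrix with u, v, w, z as columns; the null space gives the coefficients.
One solution (up to scaling) is (2, 1, -1, 3).

2u + v - w + 3z = 0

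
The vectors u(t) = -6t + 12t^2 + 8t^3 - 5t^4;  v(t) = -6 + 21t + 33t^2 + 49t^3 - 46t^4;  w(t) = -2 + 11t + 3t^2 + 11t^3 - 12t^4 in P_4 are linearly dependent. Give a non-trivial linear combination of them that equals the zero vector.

Pass to coordinate vectors relative to the basis {1, t, …, t^4}.
Set up α₁u + … + α₃w = 0 and solve the homogeneous system.
The free variable yields coefficients (2, -1, 3) (any nonzero multiple also works).

2u - v + 3w = 0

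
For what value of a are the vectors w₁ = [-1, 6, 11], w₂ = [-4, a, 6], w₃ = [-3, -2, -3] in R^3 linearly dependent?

Dependence holds iff the 3×3 matrix [w₁ w₂ w₃] is singular.
The determinant works out to 36*a - 104.
Solving 36*a - 104 = 0 yields a = 26/9.

a = 26/9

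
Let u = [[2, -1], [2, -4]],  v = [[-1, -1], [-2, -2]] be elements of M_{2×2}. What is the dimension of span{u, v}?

Use coordinates relative to {E₁₁, E₁₂, E₂₁, E₂₂}.
Put the 4×2 matrix [u|v] into echelon form.
Reduction leaves 2 leading entries, giving rank 2.

dim = 2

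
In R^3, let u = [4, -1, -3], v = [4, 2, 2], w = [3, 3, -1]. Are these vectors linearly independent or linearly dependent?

Form the 3×3 matrix with these as columns; its determinant is -60.
A nonzero determinant means the columns are linearly independent.

linearly independent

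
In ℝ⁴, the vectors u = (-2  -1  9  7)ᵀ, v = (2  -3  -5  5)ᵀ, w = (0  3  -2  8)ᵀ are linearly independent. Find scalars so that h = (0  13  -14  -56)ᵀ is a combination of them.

h = -4u - 4v - w

Solve the system with u, v, w as columns and h as the right-hand side.
The system has the unique solution (c₁, c₂, c₃) = (-4, -4, -1).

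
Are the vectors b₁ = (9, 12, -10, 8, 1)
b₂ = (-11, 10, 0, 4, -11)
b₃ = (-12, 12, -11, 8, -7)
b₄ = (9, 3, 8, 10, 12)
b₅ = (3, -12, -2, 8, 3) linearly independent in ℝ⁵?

The matrix [b₁|b₂|b₃|b₄|b₅] has determinant 595680.
A nonzero determinant means the columns are linearly independent.

linearly independent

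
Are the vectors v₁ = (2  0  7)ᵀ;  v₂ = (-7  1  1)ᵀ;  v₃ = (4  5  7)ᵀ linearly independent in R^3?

Row-reduce the matrix whose columns are v₁, v₂, v₃.
The reduction yields 3 nonzero rows, so the rank is 3.
Since rank = 3 (the number of vectors), the set is linearly independent.

linearly independent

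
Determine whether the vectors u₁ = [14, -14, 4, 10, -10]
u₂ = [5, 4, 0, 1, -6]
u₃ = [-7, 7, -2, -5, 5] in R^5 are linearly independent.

One vector is a scalar multiple of another, so the set is dependent.

linearly dependent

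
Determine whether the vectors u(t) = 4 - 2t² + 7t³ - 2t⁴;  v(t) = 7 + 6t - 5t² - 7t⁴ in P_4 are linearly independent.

Write each element as a coordinate vector in ℝ⁵ using {1, t, …, t⁴}.
Place the vectors as rows of a 2×5 matrix and reduce to echelon form.
The reduction yields 2 nonzero rows, so the rank is 2.
Since rank = 2 (the number of vectors), the set is linearly independent.

linearly independent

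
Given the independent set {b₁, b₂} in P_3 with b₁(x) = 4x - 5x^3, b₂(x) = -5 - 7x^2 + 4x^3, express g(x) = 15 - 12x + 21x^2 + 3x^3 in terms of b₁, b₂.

g = -3b₁ - 3b₂

Take coordinate vectors relative to {1, x, …, x^3}.
Write g = α₁b₁ + α₂b₂ and equate components.
Row-reducing the augmented matrix gives the unique coefficients (α₁, α₂) = (-3, -3).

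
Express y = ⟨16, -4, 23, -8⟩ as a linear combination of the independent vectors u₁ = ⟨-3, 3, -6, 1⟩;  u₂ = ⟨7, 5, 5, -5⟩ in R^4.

Solve the system with u₁, u₂ as columns and y as the right-hand side.
Back-substitution yields (α₁, α₂) = (-3, 1).

y = -3u₁ + u₂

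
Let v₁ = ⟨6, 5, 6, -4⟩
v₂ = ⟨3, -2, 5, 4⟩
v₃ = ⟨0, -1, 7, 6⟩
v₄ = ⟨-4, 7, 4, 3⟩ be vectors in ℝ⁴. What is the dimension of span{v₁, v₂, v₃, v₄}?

Apply Gaussian elimination to the matrix whose rows are v₁, v₂, v₃, v₄.
Reduction leaves 4 leading entries, giving rank 4.

4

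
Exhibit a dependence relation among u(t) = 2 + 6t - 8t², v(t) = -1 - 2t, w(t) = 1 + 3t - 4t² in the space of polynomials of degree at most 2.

Take coordinates with respect to {1, t, t²}.
Set up α₁u + … + α₃w = 0 and solve the homogeneous system.
The free variable yields coefficients (1, 0, -2) (any nonzero multiple also works).

u - 2w = 0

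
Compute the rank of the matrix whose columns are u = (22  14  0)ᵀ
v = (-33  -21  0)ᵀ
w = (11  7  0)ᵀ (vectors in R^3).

rank 1

Row-reduce the 3×3 matrix with these as rows.
The echelon form has 1 nonzero row, so the rank is 1.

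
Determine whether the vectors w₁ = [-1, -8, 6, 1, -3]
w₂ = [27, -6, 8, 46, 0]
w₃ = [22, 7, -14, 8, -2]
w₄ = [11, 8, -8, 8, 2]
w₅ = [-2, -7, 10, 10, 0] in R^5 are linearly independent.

linearly dependent

Place the vectors as rows of a 5×5 matrix and reduce to echelon form.
The reduction yields 3 nonzero rows, so the rank is 3.
Since rank 3 < 5, the set is linearly dependent.
Indeed 6w₁ - w₂ - 2w₃ + 7w₄ = 0.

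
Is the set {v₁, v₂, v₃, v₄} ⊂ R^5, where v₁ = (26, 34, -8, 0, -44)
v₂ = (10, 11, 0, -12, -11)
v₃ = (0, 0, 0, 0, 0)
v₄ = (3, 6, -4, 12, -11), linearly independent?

One of the vectors is the zero vector, so the set is linearly dependent.

linearly dependent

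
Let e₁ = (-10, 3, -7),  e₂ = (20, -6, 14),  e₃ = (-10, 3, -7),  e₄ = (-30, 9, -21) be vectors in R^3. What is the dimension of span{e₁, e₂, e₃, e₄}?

dim = 1

Form the matrix with e₁, e₂, e₃, e₄ as columns and reduce.
Reduction leaves 1 leading entry, giving rank 1.
(With 4 elements in a 3-dimensional space the rank is at most 3.)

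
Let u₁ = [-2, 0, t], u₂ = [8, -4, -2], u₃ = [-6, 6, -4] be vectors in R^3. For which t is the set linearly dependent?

t = 7/3

Place the vectors as rows of a 3×3 matrix; dependence ⇔ determinant zero.
Expanding, det = 24*t - 56.
Solving 24*t - 56 = 0 yields t = 7/3.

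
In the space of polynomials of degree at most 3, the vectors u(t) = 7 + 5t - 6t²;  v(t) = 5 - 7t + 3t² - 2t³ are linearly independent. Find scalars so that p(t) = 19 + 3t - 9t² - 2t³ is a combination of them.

Identify each element with its coordinate vector in ℝ⁴ via {1, t, …, t³}.
Since u, v are independent, the coefficients expressing p are uniquely determined by a linear system.
Back-substitution yields (α₁, α₂) = (2, 1).

p = 2u + v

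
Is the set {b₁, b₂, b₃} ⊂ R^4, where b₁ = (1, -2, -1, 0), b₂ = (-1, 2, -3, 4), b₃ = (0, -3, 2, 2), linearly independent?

Row-reduce the matrix whose columns are b₁, b₂, b₃.
The reduction yields 3 nonzero rows, so the rank is 3.
Since rank = 3 (the number of vectors), the set is linearly independent.

linearly independent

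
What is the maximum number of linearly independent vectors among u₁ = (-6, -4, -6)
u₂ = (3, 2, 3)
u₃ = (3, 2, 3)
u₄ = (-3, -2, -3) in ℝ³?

1

Apply Gaussian elimination to the matrix whose rows are u₁, u₂, u₃, u₄.
The echelon form has 1 nonzero row, so the rank is 1.
(With 4 elements in a 3-dimensional space the rank is at most 3.)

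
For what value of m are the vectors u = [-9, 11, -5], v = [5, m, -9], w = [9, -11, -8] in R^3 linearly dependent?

Place the vectors as rows of a 3×3 matrix; dependence ⇔ determinant zero.
Expanding, det = 117*m + 715.
Setting this to zero gives m = -55/9.

m = -55/9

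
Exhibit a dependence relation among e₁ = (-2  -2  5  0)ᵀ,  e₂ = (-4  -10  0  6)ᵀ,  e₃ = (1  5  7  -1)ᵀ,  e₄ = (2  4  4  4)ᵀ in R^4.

Write the vectors as columns of a matrix and find a nonzero vector in its null space.
A generator of the null space is (2, -1, -2, 1).

2e₁ - e₂ - 2e₃ + e₄ = 0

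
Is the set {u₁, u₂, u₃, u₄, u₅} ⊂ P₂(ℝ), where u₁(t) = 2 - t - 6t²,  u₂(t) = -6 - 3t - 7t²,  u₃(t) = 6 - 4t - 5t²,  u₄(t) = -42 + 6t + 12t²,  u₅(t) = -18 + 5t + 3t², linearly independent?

Write each element as a coordinate vector in ℝ³ using {1, t, t²}.
There are 5 vectors in a 3-dimensional space, so they cannot be linearly independent.

linearly dependent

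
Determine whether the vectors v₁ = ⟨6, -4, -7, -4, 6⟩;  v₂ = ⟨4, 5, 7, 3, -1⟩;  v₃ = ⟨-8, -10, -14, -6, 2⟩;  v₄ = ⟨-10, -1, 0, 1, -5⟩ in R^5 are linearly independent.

One vector is a scalar multiple of another, so the set is dependent.

linearly dependent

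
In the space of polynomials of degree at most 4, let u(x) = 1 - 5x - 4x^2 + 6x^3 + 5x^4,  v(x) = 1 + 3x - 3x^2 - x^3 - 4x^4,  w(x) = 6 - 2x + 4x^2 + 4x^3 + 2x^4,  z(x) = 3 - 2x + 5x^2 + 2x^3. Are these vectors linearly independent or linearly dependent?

linearly independent

Take coordinates with respect to the standard basis {1, x, …, x^4}.
Place the vectors as rows of a 4×5 matrix and reduce to echelon form.
The reduction yields 4 nonzero rows, so the rank is 4.
Since rank = 4 (the number of vectors), the set is linearly independent.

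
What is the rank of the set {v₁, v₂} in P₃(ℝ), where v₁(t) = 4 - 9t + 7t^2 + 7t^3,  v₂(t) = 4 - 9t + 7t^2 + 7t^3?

Pass to coordinate vectors with respect to the basis {1, t, …, t^3}.
Put the 4×2 matrix [v₁|v₂] into echelon form.
Exactly 1 pivot survives; hence the rank is 1.

1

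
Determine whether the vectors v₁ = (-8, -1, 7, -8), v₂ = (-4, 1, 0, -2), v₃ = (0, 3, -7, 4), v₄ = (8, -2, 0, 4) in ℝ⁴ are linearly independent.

linearly dependent

Row-reduce the matrix whose columns are v₁, v₂, v₃, v₄.
The reduction yields 2 nonzero rows, so the rank is 2.
Since rank 2 < 4, the set is linearly dependent.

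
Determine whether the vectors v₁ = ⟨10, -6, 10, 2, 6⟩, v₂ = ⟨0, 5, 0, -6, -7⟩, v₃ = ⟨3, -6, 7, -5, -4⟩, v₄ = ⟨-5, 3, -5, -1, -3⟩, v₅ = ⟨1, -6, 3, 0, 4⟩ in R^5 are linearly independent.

linearly dependent

One vector is a scalar multiple of another, so the set is dependent.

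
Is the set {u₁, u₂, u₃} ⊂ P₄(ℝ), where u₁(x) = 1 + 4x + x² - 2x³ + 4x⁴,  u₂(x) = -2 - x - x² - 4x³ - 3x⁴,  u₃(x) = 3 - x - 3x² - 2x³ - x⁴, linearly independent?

linearly independent

Write each element as a coordinate vector in ℝ⁵ using {1, x, …, x⁴}.
Row-reduce the matrix whose columns are u₁, u₂, u₃.
The reduction yields 3 nonzero rows, so the rank is 3.
Since rank = 3 (the number of vectors), the set is linearly independent.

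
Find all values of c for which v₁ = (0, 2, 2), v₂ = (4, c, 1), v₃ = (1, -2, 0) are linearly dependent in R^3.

c = -7

The set is linearly dependent precisely when det[v₁; v₂; v₃] = 0.
Expanding, det = -2*c - 14.
Setting this to zero gives c = -7.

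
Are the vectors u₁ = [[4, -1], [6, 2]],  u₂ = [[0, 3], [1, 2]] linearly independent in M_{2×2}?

linearly independent

Take coordinates with respect to the standard basis {E₁₁, E₁₂, E₂₁, E₂₂}.
Place the vectors as rows of a 2×4 matrix and reduce to echelon form.
The reduction yields 2 nonzero rows, so the rank is 2.
Since rank = 2 (the number of vectors), the set is linearly independent.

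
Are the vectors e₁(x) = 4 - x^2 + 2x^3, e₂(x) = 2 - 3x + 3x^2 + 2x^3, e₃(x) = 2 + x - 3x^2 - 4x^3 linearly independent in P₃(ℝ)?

Take coordinates with respect to the standard basis {1, x, …, x^3}.
Place the vectors as rows of a 3×4 matrix and reduce to echelon form.
The reduction yields 3 nonzero rows, so the rank is 3.
Since rank = 3 (the number of vectors), the set is linearly independent.

linearly independent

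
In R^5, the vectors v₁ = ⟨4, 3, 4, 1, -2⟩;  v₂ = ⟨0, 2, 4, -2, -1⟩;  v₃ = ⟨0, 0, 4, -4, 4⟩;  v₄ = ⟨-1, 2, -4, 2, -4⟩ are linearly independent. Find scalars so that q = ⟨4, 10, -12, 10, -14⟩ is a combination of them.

q = 2v₁ - 2v₂ + v₃ + 4v₄

Set up the augmented matrix [v₁ | v₂ | v₃ | v₄ | q] and row-reduce.
Back-substitution yields (c₁, …, c₄) = (2, -2, 1, 4).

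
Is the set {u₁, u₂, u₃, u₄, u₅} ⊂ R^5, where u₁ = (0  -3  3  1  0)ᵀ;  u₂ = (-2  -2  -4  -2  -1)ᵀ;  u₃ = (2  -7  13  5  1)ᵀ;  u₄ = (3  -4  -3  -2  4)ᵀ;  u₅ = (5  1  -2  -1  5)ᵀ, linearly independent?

Row-reduce the matrix whose columns are u₁, u₂, u₃, u₄, u₅.
The reduction yields 3 nonzero rows, so the rank is 3.
Since rank 3 < 5, the set is linearly dependent.

linearly dependent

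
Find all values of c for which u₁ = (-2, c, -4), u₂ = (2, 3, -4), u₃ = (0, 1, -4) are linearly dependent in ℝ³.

c = -1

The set is linearly dependent precisely when det[u₁; u₂; u₃] = 0.
Cofactor expansion gives det = 8*c + 8.
Solving 8*c + 8 = 0 yields c = -1.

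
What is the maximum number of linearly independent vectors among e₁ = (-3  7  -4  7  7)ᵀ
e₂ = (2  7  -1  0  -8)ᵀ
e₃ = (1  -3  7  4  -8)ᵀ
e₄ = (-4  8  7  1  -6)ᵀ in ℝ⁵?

4

Form the matrix with e₁, e₂, e₃, e₄ as columns and reduce.
The echelon form has 4 nonzero rows, so the rank is 4.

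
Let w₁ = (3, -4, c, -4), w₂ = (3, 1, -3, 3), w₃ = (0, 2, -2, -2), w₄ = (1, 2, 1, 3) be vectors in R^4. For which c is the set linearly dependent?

c = -10

The vectors are dependent exactly when the determinant of the matrix with rows w₁, w₂, w₃, w₄ vanishes.
Cofactor expansion gives det = 22*c + 220.
This vanishes exactly when c = -10.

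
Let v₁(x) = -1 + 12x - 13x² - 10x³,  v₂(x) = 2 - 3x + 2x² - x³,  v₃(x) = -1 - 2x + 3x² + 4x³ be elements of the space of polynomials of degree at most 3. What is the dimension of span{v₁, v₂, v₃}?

Pass to coordinate vectors with respect to the basis {1, x, …, x³}.
Put the 4×3 matrix [v₁|v₂|v₃] into echelon form.
Exactly 2 pivots survive; hence the rank is 2.

dim = 2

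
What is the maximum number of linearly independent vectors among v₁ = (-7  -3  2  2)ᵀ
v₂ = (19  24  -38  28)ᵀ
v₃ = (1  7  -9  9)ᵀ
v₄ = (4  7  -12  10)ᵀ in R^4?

Form the matrix with v₁, v₂, v₃, v₄ as columns and reduce.
The echelon form has 3 nonzero rows, so the rank is 3.

3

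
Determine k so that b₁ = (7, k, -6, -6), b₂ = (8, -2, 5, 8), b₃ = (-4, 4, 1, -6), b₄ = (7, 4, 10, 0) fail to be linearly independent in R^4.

k = -6

Dependence holds iff the 4×4 matrix [b₁ b₂ b₃ b₄] is singular.
Expanding, det = 106*k + 636.
This vanishes exactly when k = -6.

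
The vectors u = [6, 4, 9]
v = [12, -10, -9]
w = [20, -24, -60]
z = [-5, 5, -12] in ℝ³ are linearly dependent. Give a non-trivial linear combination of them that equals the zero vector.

u - 3v + w - 2z = 0

Write the vectors as columns of a matrix and find a nonzero vector in its null space.
The free variable yields coefficients (1, -3, 1, -2) (any nonzero multiple also works).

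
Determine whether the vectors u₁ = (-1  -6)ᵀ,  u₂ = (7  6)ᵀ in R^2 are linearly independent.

linearly independent

Place the vectors as rows of a 2×2 matrix and reduce to echelon form.
The reduction yields 2 nonzero rows, so the rank is 2.
Since rank = 2 (the number of vectors), the set is linearly independent.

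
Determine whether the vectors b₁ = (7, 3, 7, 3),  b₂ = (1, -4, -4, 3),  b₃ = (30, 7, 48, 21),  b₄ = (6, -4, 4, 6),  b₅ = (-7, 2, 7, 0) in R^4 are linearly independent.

There are 5 vectors in a 4-dimensional space, so they cannot be linearly independent.

linearly dependent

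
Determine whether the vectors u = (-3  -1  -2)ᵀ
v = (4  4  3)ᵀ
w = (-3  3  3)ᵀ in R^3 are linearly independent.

linearly independent

Form the 3×3 matrix with these as columns; its determinant is -36.
A nonzero determinant means the columns are linearly independent.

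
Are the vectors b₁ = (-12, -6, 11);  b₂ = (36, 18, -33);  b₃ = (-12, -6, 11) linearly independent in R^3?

Form the 3×3 matrix with these as columns; its determinant is 0.
A zero determinant means the columns are linearly dependent.

linearly dependent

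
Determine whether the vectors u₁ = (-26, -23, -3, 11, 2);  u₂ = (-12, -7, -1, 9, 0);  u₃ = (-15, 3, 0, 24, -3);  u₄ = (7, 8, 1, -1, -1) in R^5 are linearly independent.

linearly dependent

Place the vectors as rows of a 4×5 matrix and reduce to echelon form.
The reduction yields 2 nonzero rows, so the rank is 2.
Since rank 2 < 4, the set is linearly dependent.
Indeed 3u₁ - 9u₂ + 2u₃ = 0.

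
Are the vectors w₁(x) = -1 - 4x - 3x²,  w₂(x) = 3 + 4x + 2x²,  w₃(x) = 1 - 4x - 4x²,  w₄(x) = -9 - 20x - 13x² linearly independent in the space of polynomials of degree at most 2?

Write each element as a coordinate vector in ℝ³ using {1, x, x²}.
There are 4 vectors in a 3-dimensional space, so they cannot be linearly independent.

linearly dependent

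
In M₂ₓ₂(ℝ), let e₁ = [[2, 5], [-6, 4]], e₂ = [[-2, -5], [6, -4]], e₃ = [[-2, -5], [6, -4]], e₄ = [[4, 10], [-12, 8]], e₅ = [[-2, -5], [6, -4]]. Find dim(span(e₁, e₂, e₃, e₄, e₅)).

1

Represent each element by its coordinate vector in ℝ⁴.
Put the 4×5 matrix [e₁|e₂|e₃|e₄|e₅] into echelon form.
Exactly 1 pivot survives; hence the rank is 1.
(With 5 elements in a 4-dimensional space the rank is at most 4.)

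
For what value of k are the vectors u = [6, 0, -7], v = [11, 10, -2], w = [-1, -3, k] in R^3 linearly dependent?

The vectors are dependent exactly when the determinant of the matrix with rows u, v, w vanishes.
Expanding, det = 60*k + 125.
Solving 60*k + 125 = 0 yields k = -25/12.

k = -25/12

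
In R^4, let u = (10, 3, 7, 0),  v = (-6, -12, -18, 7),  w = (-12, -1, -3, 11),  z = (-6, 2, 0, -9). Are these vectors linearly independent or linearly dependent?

linearly dependent

Place the vectors as rows of a 4×4 matrix and reduce to echelon form.
The reduction yields 3 nonzero rows, so the rank is 3.
Since rank 3 < 4, the set is linearly dependent.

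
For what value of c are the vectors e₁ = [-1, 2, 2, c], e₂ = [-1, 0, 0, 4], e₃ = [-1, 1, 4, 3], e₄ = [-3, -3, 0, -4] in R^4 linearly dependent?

The set is linearly dependent precisely when det[e₁; e₂; e₃; e₄] = 0.
Cofactor expansion gives det = 12*c - 138.
Setting this to zero gives c = 23/2.

c = 23/2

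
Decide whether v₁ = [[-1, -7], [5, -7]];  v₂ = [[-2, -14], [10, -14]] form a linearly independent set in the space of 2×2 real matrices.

Take coordinates with respect to the standard basis {E₁₁, E₁₂, E₂₁, E₂₂}.
One vector is a scalar multiple of another, so the set is dependent.

linearly dependent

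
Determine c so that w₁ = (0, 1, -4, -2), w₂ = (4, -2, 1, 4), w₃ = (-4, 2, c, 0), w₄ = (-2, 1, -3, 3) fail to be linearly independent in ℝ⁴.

The vectors are dependent exactly when the determinant of the matrix with rows w₁, w₂, w₃, w₄ vanishes.
Expanding, det = -20*c - 60.
Solving -20*c - 60 = 0 yields c = -3.

c = -3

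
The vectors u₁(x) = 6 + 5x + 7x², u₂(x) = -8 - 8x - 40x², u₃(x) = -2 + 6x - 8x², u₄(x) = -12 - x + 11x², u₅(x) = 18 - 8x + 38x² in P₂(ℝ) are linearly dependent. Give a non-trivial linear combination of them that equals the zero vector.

3u₁ + u₂ - u₃ + u₄ = 0

Take coordinates with respect to {1, x, x²}.
Row-reduce the matrix with u₁, u₂, u₃, u₄, u₅ as columns; the null space gives the coefficients.
One solution (up to scaling) is (3, 1, -1, 1, 0).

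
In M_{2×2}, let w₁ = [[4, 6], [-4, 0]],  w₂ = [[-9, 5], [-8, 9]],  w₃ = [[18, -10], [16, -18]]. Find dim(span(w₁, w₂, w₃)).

Represent each element by its coordinate vector in ℝ⁴.
Form the matrix with w₁, w₂, w₃ as columns and reduce.
The echelon form has 2 nonzero rows, so the rank is 2.

dim = 2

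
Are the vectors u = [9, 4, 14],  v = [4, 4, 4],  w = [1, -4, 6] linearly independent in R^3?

linearly dependent

Place the vectors as rows of a 3×3 matrix and reduce to echelon form.
The reduction yields 2 nonzero rows, so the rank is 2.
Since rank 2 < 3, the set is linearly dependent.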